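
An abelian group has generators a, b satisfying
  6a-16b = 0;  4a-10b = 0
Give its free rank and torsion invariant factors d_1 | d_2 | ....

rank_ℚ(R)=2; free=2−2=0
SNF(R) diag = [2, 2] → torsion [2, 2]

Answer: M ≅ ℤ/2 ⊕ ℤ/2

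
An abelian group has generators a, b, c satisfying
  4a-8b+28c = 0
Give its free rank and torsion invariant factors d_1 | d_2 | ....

Answer: M ≅ ℤ^2 ⊕ ℤ/4

Derivation:
rank_ℚ(R)=1; free=3−1=2
SNF(R) diag = [4] → torsion [4]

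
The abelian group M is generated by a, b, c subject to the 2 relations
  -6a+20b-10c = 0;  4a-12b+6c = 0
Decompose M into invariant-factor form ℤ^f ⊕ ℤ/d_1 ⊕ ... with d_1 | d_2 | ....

rank_ℚ(R)=2; free=3−2=1
SNF(R) diag = [2, 2] → torsion [2, 2]

Answer: M ≅ ℤ^1 ⊕ ℤ/2 ⊕ ℤ/2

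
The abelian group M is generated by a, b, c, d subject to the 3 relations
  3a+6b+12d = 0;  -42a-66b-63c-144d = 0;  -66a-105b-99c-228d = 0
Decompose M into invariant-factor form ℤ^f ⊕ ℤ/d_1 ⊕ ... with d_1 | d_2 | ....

rank_ℚ(R)=3; free=4−3=1
SNF(R) diag = [3, 3, 9] → torsion [3, 3, 9]

Answer: M ≅ ℤ^1 ⊕ ℤ/3 ⊕ ℤ/3 ⊕ ℤ/9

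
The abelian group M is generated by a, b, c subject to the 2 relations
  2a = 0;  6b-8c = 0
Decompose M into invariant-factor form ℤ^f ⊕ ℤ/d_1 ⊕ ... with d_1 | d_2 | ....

rank_ℚ(R)=2; free=3−2=1
SNF(R) diag = [2, 2] → torsion [2, 2]

Answer: M ≅ ℤ^1 ⊕ ℤ/2 ⊕ ℤ/2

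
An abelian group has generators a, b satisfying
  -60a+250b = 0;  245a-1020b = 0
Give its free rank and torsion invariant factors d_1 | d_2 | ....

rank_ℚ(R)=2; free=2−2=0
SNF(R) diag = [5, 10] → torsion [5, 10]

Answer: M ≅ ℤ/5 ⊕ ℤ/10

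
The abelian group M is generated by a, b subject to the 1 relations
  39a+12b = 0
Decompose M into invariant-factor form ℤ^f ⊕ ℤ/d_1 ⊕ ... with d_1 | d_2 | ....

Answer: M ≅ ℤ^1 ⊕ ℤ/3

Derivation:
rank_ℚ(R)=1; free=2−1=1
SNF(R) diag = [3] → torsion [3]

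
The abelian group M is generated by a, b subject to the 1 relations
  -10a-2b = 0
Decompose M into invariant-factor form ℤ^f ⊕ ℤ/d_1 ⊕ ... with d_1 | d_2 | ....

rank_ℚ(R)=1; free=2−1=1
SNF(R) diag = [2] → torsion [2]

Answer: M ≅ ℤ^1 ⊕ ℤ/2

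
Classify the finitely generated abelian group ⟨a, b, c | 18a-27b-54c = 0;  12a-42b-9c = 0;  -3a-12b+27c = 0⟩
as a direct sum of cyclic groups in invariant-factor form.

Answer: M ≅ ℤ/3 ⊕ ℤ/9 ⊕ ℤ/9

Derivation:
rank_ℚ(R)=3; free=3−3=0
SNF(R) diag = [3, 9, 9] → torsion [3, 9, 9]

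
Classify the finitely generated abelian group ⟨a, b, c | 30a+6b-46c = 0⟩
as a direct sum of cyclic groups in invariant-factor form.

Answer: M ≅ ℤ^2 ⊕ ℤ/2

Derivation:
rank_ℚ(R)=1; free=3−1=2
SNF(R) diag = [2] → torsion [2]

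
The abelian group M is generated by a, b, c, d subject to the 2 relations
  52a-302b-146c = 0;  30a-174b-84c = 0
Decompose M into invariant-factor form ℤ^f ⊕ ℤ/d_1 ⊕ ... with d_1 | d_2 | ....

Answer: M ≅ ℤ^2 ⊕ ℤ/2 ⊕ ℤ/6

Derivation:
rank_ℚ(R)=2; free=4−2=2
SNF(R) diag = [2, 6] → torsion [2, 6]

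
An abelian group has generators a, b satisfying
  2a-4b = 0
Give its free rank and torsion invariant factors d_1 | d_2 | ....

rank_ℚ(R)=1; free=2−1=1
SNF(R) diag = [2] → torsion [2]

Answer: M ≅ ℤ^1 ⊕ ℤ/2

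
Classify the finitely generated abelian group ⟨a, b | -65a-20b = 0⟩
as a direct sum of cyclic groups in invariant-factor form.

rank_ℚ(R)=1; free=2−1=1
SNF(R) diag = [5] → torsion [5]

Answer: M ≅ ℤ^1 ⊕ ℤ/5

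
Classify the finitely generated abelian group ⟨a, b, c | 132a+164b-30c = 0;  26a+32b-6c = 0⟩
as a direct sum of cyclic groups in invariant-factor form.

Answer: M ≅ ℤ^1 ⊕ ℤ/2 ⊕ ℤ/2

Derivation:
rank_ℚ(R)=2; free=3−2=1
SNF(R) diag = [2, 2] → torsion [2, 2]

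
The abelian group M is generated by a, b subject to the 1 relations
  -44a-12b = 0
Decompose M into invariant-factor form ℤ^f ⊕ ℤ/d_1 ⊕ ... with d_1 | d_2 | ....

Answer: M ≅ ℤ^1 ⊕ ℤ/4

Derivation:
rank_ℚ(R)=1; free=2−1=1
SNF(R) diag = [4] → torsion [4]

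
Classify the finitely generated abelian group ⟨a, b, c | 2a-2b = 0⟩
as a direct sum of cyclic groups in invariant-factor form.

Answer: M ≅ ℤ^2 ⊕ ℤ/2

Derivation:
rank_ℚ(R)=1; free=3−1=2
SNF(R) diag = [2] → torsion [2]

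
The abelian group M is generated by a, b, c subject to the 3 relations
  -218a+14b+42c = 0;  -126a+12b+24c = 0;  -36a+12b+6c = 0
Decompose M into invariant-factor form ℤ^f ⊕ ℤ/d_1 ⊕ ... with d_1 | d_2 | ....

rank_ℚ(R)=3; free=3−3=0
SNF(R) diag = [2, 6, 18] → torsion [2, 6, 18]

Answer: M ≅ ℤ/2 ⊕ ℤ/6 ⊕ ℤ/18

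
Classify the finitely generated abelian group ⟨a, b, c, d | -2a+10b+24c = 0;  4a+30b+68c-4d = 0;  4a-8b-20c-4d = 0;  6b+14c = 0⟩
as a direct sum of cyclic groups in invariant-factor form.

Answer: M ≅ ℤ/2 ⊕ ℤ/2 ⊕ ℤ/2 ⊕ ℤ/4

Derivation:
rank_ℚ(R)=4; free=4−4=0
SNF(R) diag = [2, 2, 2, 4] → torsion [2, 2, 2, 4]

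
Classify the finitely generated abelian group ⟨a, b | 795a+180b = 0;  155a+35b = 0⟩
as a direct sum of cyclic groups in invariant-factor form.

rank_ℚ(R)=2; free=2−2=0
SNF(R) diag = [5, 15] → torsion [5, 15]

Answer: M ≅ ℤ/5 ⊕ ℤ/15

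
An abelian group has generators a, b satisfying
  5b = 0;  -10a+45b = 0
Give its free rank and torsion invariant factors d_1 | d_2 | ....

Answer: M ≅ ℤ/5 ⊕ ℤ/10

Derivation:
rank_ℚ(R)=2; free=2−2=0
SNF(R) diag = [5, 10] → torsion [5, 10]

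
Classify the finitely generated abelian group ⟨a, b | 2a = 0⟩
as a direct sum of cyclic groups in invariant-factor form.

rank_ℚ(R)=1; free=2−1=1
SNF(R) diag = [2] → torsion [2]

Answer: M ≅ ℤ^1 ⊕ ℤ/2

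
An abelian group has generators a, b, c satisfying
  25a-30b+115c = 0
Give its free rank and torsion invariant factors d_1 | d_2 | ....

rank_ℚ(R)=1; free=3−1=2
SNF(R) diag = [5] → torsion [5]

Answer: M ≅ ℤ^2 ⊕ ℤ/5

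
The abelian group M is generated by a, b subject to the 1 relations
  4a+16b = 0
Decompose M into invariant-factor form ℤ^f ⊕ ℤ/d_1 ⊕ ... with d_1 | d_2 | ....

rank_ℚ(R)=1; free=2−1=1
SNF(R) diag = [4] → torsion [4]

Answer: M ≅ ℤ^1 ⊕ ℤ/4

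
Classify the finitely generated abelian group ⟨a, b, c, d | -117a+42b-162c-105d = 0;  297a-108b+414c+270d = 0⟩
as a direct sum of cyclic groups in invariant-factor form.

rank_ℚ(R)=2; free=4−2=2
SNF(R) diag = [3, 9] → torsion [3, 9]

Answer: M ≅ ℤ^2 ⊕ ℤ/3 ⊕ ℤ/9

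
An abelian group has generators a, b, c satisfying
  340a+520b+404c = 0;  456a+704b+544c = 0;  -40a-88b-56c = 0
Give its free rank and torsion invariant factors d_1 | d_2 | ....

Answer: M ≅ ℤ/4 ⊕ ℤ/8 ⊕ ℤ/24

Derivation:
rank_ℚ(R)=3; free=3−3=0
SNF(R) diag = [4, 8, 24] → torsion [4, 8, 24]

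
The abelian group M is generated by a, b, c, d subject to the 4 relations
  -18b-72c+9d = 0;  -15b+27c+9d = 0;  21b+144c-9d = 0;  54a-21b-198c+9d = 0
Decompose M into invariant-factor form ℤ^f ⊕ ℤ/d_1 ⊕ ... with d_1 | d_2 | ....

rank_ℚ(R)=4; free=4−4=0
SNF(R) diag = [3, 9, 27, 54] → torsion [3, 9, 27, 54]

Answer: M ≅ ℤ/3 ⊕ ℤ/9 ⊕ ℤ/27 ⊕ ℤ/54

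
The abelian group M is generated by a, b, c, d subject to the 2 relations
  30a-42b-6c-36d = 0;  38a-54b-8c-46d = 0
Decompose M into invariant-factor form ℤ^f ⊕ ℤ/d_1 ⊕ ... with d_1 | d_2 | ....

Answer: M ≅ ℤ^2 ⊕ ℤ/2 ⊕ ℤ/6

Derivation:
rank_ℚ(R)=2; free=4−2=2
SNF(R) diag = [2, 6] → torsion [2, 6]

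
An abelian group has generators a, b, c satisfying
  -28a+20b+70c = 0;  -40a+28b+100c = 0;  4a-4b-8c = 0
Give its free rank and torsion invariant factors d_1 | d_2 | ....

Answer: M ≅ ℤ/2 ⊕ ℤ/4 ⊕ ℤ/4

Derivation:
rank_ℚ(R)=3; free=3−3=0
SNF(R) diag = [2, 4, 4] → torsion [2, 4, 4]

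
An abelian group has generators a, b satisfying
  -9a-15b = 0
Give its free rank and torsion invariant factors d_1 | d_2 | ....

Answer: M ≅ ℤ^1 ⊕ ℤ/3

Derivation:
rank_ℚ(R)=1; free=2−1=1
SNF(R) diag = [3] → torsion [3]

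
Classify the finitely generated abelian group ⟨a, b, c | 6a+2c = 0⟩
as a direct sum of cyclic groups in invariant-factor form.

Answer: M ≅ ℤ^2 ⊕ ℤ/2

Derivation:
rank_ℚ(R)=1; free=3−1=2
SNF(R) diag = [2] → torsion [2]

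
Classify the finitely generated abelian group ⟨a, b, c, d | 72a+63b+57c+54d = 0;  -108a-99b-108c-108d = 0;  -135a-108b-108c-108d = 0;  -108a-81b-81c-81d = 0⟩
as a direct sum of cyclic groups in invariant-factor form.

rank_ℚ(R)=4; free=4−4=0
SNF(R) diag = [3, 9, 27, 27] → torsion [3, 9, 27, 27]

Answer: M ≅ ℤ/3 ⊕ ℤ/9 ⊕ ℤ/27 ⊕ ℤ/27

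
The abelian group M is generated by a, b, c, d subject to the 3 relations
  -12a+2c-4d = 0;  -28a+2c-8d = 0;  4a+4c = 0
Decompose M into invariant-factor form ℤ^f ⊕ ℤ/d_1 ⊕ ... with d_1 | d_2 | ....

rank_ℚ(R)=3; free=4−3=1
SNF(R) diag = [2, 4, 4] → torsion [2, 4, 4]

Answer: M ≅ ℤ^1 ⊕ ℤ/2 ⊕ ℤ/4 ⊕ ℤ/4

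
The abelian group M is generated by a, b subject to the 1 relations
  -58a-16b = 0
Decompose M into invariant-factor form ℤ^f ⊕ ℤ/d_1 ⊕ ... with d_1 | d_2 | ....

Answer: M ≅ ℤ^1 ⊕ ℤ/2

Derivation:
rank_ℚ(R)=1; free=2−1=1
SNF(R) diag = [2] → torsion [2]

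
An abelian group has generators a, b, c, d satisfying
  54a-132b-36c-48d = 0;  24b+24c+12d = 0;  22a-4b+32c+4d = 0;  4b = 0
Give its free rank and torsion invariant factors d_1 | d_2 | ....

rank_ℚ(R)=4; free=4−4=0
SNF(R) diag = [2, 4, 12, 12] → torsion [2, 4, 12, 12]

Answer: M ≅ ℤ/2 ⊕ ℤ/4 ⊕ ℤ/12 ⊕ ℤ/12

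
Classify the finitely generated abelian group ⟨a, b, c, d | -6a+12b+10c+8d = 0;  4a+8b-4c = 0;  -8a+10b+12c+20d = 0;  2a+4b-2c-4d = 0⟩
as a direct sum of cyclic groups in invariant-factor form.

Answer: M ≅ ℤ/2 ⊕ ℤ/2 ⊕ ℤ/4 ⊕ ℤ/8

Derivation:
rank_ℚ(R)=4; free=4−4=0
SNF(R) diag = [2, 2, 4, 8] → torsion [2, 2, 4, 8]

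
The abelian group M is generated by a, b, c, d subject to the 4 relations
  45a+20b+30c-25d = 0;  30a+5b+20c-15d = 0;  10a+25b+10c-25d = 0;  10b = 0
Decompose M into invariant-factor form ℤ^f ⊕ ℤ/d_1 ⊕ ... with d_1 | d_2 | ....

rank_ℚ(R)=4; free=4−4=0
SNF(R) diag = [5, 5, 10, 10] → torsion [5, 5, 10, 10]

Answer: M ≅ ℤ/5 ⊕ ℤ/5 ⊕ ℤ/10 ⊕ ℤ/10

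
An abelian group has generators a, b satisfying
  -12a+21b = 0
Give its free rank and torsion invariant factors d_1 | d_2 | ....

rank_ℚ(R)=1; free=2−1=1
SNF(R) diag = [3] → torsion [3]

Answer: M ≅ ℤ^1 ⊕ ℤ/3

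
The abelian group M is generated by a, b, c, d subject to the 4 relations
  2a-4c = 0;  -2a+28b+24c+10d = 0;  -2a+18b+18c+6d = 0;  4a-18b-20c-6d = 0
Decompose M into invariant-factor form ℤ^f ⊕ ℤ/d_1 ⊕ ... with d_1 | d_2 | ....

rank_ℚ(R)=4; free=4−4=0
SNF(R) diag = [2, 2, 2, 6] → torsion [2, 2, 2, 6]

Answer: M ≅ ℤ/2 ⊕ ℤ/2 ⊕ ℤ/2 ⊕ ℤ/6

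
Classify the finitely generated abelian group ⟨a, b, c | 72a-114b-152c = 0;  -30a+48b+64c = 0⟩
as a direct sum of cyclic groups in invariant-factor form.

rank_ℚ(R)=2; free=3−2=1
SNF(R) diag = [2, 6] → torsion [2, 6]

Answer: M ≅ ℤ^1 ⊕ ℤ/2 ⊕ ℤ/6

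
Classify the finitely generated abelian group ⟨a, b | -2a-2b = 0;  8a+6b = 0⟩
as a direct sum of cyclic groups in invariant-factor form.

Answer: M ≅ ℤ/2 ⊕ ℤ/2

Derivation:
rank_ℚ(R)=2; free=2−2=0
SNF(R) diag = [2, 2] → torsion [2, 2]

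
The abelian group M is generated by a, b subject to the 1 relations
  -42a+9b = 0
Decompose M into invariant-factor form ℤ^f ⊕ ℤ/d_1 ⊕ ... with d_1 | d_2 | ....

rank_ℚ(R)=1; free=2−1=1
SNF(R) diag = [3] → torsion [3]

Answer: M ≅ ℤ^1 ⊕ ℤ/3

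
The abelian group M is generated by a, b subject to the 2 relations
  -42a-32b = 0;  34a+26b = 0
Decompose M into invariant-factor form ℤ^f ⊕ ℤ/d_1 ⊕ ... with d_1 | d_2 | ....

Answer: M ≅ ℤ/2 ⊕ ℤ/2

Derivation:
rank_ℚ(R)=2; free=2−2=0
SNF(R) diag = [2, 2] → torsion [2, 2]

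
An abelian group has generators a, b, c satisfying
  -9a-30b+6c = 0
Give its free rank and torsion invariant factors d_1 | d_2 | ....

rank_ℚ(R)=1; free=3−1=2
SNF(R) diag = [3] → torsion [3]

Answer: M ≅ ℤ^2 ⊕ ℤ/3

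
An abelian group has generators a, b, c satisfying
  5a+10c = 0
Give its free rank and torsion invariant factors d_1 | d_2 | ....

rank_ℚ(R)=1; free=3−1=2
SNF(R) diag = [5] → torsion [5]

Answer: M ≅ ℤ^2 ⊕ ℤ/5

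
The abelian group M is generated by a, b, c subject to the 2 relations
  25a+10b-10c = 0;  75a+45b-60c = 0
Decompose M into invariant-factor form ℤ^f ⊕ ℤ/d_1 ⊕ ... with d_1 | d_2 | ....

Answer: M ≅ ℤ^1 ⊕ ℤ/5 ⊕ ℤ/15

Derivation:
rank_ℚ(R)=2; free=3−2=1
SNF(R) diag = [5, 15] → torsion [5, 15]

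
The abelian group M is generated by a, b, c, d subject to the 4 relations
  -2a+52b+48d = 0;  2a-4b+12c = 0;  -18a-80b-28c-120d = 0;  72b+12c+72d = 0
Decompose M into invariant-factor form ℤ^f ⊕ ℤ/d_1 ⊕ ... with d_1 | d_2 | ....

Answer: M ≅ ℤ/2 ⊕ ℤ/4 ⊕ ℤ/12 ⊕ ℤ/24

Derivation:
rank_ℚ(R)=4; free=4−4=0
SNF(R) diag = [2, 4, 12, 24] → torsion [2, 4, 12, 24]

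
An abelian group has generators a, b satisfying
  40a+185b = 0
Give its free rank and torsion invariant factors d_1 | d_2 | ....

rank_ℚ(R)=1; free=2−1=1
SNF(R) diag = [5] → torsion [5]

Answer: M ≅ ℤ^1 ⊕ ℤ/5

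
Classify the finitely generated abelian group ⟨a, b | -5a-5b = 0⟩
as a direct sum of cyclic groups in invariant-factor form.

rank_ℚ(R)=1; free=2−1=1
SNF(R) diag = [5] → torsion [5]

Answer: M ≅ ℤ^1 ⊕ ℤ/5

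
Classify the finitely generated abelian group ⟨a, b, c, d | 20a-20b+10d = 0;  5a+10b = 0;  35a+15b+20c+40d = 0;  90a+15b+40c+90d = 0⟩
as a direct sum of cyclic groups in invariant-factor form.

Answer: M ≅ ℤ/5 ⊕ ℤ/5 ⊕ ℤ/10 ⊕ ℤ/20

Derivation:
rank_ℚ(R)=4; free=4−4=0
SNF(R) diag = [5, 5, 10, 20] → torsion [5, 5, 10, 20]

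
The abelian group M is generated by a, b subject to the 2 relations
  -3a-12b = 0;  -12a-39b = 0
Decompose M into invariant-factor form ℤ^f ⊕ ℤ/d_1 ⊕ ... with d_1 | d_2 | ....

Answer: M ≅ ℤ/3 ⊕ ℤ/9

Derivation:
rank_ℚ(R)=2; free=2−2=0
SNF(R) diag = [3, 9] → torsion [3, 9]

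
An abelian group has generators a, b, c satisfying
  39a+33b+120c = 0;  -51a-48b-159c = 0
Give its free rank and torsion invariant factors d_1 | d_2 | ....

rank_ℚ(R)=2; free=3−2=1
SNF(R) diag = [3, 9] → torsion [3, 9]

Answer: M ≅ ℤ^1 ⊕ ℤ/3 ⊕ ℤ/9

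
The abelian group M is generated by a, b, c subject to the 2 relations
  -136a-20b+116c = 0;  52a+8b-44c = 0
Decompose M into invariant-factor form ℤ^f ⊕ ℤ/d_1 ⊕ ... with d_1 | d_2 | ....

rank_ℚ(R)=2; free=3−2=1
SNF(R) diag = [4, 12] → torsion [4, 12]

Answer: M ≅ ℤ^1 ⊕ ℤ/4 ⊕ ℤ/12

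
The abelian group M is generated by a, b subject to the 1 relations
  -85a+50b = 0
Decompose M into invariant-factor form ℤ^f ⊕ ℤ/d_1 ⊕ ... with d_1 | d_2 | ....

rank_ℚ(R)=1; free=2−1=1
SNF(R) diag = [5] → torsion [5]

Answer: M ≅ ℤ^1 ⊕ ℤ/5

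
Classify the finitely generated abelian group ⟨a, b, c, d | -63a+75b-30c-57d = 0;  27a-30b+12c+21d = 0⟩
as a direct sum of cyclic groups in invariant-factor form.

rank_ℚ(R)=2; free=4−2=2
SNF(R) diag = [3, 9] → torsion [3, 9]

Answer: M ≅ ℤ^2 ⊕ ℤ/3 ⊕ ℤ/9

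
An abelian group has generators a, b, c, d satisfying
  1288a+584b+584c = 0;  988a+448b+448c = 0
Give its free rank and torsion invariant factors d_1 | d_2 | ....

Answer: M ≅ ℤ^2 ⊕ ℤ/4 ⊕ ℤ/8

Derivation:
rank_ℚ(R)=2; free=4−2=2
SNF(R) diag = [4, 8] → torsion [4, 8]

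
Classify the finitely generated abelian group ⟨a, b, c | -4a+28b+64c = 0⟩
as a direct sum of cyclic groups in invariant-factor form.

Answer: M ≅ ℤ^2 ⊕ ℤ/4

Derivation:
rank_ℚ(R)=1; free=3−1=2
SNF(R) diag = [4] → torsion [4]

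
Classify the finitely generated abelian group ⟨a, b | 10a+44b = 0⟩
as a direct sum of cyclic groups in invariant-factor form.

Answer: M ≅ ℤ^1 ⊕ ℤ/2

Derivation:
rank_ℚ(R)=1; free=2−1=1
SNF(R) diag = [2] → torsion [2]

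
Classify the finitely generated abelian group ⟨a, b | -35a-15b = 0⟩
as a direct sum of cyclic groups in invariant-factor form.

Answer: M ≅ ℤ^1 ⊕ ℤ/5

Derivation:
rank_ℚ(R)=1; free=2−1=1
SNF(R) diag = [5] → torsion [5]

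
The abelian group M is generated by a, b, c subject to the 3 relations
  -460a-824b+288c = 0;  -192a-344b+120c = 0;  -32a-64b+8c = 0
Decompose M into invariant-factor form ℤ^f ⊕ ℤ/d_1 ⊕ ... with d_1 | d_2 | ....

Answer: M ≅ ℤ/4 ⊕ ℤ/8 ⊕ ℤ/8

Derivation:
rank_ℚ(R)=3; free=3−3=0
SNF(R) diag = [4, 8, 8] → torsion [4, 8, 8]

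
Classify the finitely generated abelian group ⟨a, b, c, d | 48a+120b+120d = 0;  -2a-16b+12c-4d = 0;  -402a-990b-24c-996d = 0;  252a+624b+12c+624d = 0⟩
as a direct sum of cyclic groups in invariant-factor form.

rank_ℚ(R)=4; free=4−4=0
SNF(R) diag = [2, 6, 12, 24] → torsion [2, 6, 12, 24]

Answer: M ≅ ℤ/2 ⊕ ℤ/6 ⊕ ℤ/12 ⊕ ℤ/24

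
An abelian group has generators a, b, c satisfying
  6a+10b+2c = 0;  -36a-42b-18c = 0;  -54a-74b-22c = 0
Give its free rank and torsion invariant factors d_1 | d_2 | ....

rank_ℚ(R)=3; free=3−3=0
SNF(R) diag = [2, 6, 12] → torsion [2, 6, 12]

Answer: M ≅ ℤ/2 ⊕ ℤ/6 ⊕ ℤ/12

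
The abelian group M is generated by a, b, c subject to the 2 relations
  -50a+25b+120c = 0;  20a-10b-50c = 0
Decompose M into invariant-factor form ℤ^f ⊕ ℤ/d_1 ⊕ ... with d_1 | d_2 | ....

rank_ℚ(R)=2; free=3−2=1
SNF(R) diag = [5, 10] → torsion [5, 10]

Answer: M ≅ ℤ^1 ⊕ ℤ/5 ⊕ ℤ/10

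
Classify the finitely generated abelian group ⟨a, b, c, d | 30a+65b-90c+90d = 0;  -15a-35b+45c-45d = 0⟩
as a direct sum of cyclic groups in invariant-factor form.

rank_ℚ(R)=2; free=4−2=2
SNF(R) diag = [5, 15] → torsion [5, 15]

Answer: M ≅ ℤ^2 ⊕ ℤ/5 ⊕ ℤ/15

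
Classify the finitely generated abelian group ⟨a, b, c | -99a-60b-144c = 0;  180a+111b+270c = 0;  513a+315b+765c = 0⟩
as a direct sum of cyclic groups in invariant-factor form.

Answer: M ≅ ℤ/3 ⊕ ℤ/9 ⊕ ℤ/9

Derivation:
rank_ℚ(R)=3; free=3−3=0
SNF(R) diag = [3, 9, 9] → torsion [3, 9, 9]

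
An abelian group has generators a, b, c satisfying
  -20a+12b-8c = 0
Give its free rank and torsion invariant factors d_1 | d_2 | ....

Answer: M ≅ ℤ^2 ⊕ ℤ/4

Derivation:
rank_ℚ(R)=1; free=3−1=2
SNF(R) diag = [4] → torsion [4]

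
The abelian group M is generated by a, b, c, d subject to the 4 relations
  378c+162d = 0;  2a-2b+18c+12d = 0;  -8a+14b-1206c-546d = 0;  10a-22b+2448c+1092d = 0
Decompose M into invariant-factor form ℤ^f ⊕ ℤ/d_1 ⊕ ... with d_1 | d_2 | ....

Answer: M ≅ ℤ/2 ⊕ ℤ/6 ⊕ ℤ/18 ⊕ ℤ/54

Derivation:
rank_ℚ(R)=4; free=4−4=0
SNF(R) diag = [2, 6, 18, 54] → torsion [2, 6, 18, 54]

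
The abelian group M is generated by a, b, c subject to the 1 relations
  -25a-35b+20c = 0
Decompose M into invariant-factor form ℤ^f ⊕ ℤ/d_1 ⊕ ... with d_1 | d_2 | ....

Answer: M ≅ ℤ^2 ⊕ ℤ/5

Derivation:
rank_ℚ(R)=1; free=3−1=2
SNF(R) diag = [5] → torsion [5]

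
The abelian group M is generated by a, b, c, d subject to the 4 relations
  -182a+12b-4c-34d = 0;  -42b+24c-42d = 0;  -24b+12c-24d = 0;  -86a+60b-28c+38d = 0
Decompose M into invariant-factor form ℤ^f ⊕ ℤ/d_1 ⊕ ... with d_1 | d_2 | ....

rank_ℚ(R)=4; free=4−4=0
SNF(R) diag = [2, 6, 12, 24] → torsion [2, 6, 12, 24]

Answer: M ≅ ℤ/2 ⊕ ℤ/6 ⊕ ℤ/12 ⊕ ℤ/24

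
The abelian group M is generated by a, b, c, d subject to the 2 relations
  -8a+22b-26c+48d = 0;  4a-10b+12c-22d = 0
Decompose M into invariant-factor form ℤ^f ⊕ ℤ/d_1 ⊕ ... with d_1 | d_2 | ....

Answer: M ≅ ℤ^2 ⊕ ℤ/2 ⊕ ℤ/2

Derivation:
rank_ℚ(R)=2; free=4−2=2
SNF(R) diag = [2, 2] → torsion [2, 2]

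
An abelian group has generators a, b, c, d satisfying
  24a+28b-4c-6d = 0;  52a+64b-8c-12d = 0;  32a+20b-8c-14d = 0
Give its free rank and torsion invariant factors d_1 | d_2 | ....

rank_ℚ(R)=3; free=4−3=1
SNF(R) diag = [2, 4, 4] → torsion [2, 4, 4]

Answer: M ≅ ℤ^1 ⊕ ℤ/2 ⊕ ℤ/4 ⊕ ℤ/4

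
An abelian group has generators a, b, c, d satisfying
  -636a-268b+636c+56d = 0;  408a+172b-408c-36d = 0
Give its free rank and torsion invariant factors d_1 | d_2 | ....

Answer: M ≅ ℤ^2 ⊕ ℤ/4 ⊕ ℤ/4

Derivation:
rank_ℚ(R)=2; free=4−2=2
SNF(R) diag = [4, 4] → torsion [4, 4]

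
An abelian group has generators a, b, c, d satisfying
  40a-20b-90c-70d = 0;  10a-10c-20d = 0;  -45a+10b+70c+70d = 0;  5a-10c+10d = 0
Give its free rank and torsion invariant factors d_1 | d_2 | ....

rank_ℚ(R)=4; free=4−4=0
SNF(R) diag = [5, 10, 10, 30] → torsion [5, 10, 10, 30]

Answer: M ≅ ℤ/5 ⊕ ℤ/10 ⊕ ℤ/10 ⊕ ℤ/30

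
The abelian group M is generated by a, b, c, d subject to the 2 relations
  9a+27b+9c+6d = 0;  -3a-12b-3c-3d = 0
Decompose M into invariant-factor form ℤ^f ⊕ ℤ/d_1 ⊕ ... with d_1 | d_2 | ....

rank_ℚ(R)=2; free=4−2=2
SNF(R) diag = [3, 3] → torsion [3, 3]

Answer: M ≅ ℤ^2 ⊕ ℤ/3 ⊕ ℤ/3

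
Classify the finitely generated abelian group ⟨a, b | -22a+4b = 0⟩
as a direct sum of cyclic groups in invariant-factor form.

Answer: M ≅ ℤ^1 ⊕ ℤ/2

Derivation:
rank_ℚ(R)=1; free=2−1=1
SNF(R) diag = [2] → torsion [2]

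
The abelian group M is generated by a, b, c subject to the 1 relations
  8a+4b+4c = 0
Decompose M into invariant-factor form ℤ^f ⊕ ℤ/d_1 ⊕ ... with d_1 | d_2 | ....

rank_ℚ(R)=1; free=3−1=2
SNF(R) diag = [4] → torsion [4]

Answer: M ≅ ℤ^2 ⊕ ℤ/4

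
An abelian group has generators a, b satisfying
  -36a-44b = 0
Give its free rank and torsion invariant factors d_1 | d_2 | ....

rank_ℚ(R)=1; free=2−1=1
SNF(R) diag = [4] → torsion [4]

Answer: M ≅ ℤ^1 ⊕ ℤ/4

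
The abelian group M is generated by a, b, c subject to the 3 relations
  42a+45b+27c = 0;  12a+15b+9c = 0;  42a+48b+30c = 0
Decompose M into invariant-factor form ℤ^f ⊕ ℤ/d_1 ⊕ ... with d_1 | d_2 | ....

rank_ℚ(R)=3; free=3−3=0
SNF(R) diag = [3, 6, 6] → torsion [3, 6, 6]

Answer: M ≅ ℤ/3 ⊕ ℤ/6 ⊕ ℤ/6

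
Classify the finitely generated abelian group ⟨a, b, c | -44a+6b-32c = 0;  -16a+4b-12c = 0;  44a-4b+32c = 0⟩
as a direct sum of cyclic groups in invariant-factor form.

rank_ℚ(R)=3; free=3−3=0
SNF(R) diag = [2, 4, 4] → torsion [2, 4, 4]

Answer: M ≅ ℤ/2 ⊕ ℤ/4 ⊕ ℤ/4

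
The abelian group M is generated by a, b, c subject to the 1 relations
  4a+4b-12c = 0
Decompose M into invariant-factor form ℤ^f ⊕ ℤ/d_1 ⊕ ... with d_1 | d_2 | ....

Answer: M ≅ ℤ^2 ⊕ ℤ/4

Derivation:
rank_ℚ(R)=1; free=3−1=2
SNF(R) diag = [4] → torsion [4]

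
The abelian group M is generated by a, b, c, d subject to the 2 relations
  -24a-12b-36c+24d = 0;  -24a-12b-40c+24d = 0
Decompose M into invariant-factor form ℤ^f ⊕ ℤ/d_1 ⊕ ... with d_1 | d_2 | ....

rank_ℚ(R)=2; free=4−2=2
SNF(R) diag = [4, 12] → torsion [4, 12]

Answer: M ≅ ℤ^2 ⊕ ℤ/4 ⊕ ℤ/12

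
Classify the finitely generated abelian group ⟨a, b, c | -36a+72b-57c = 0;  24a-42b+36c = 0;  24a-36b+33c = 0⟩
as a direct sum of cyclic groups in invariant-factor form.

Answer: M ≅ ℤ/3 ⊕ ℤ/6 ⊕ ℤ/12

Derivation:
rank_ℚ(R)=3; free=3−3=0
SNF(R) diag = [3, 6, 12] → torsion [3, 6, 12]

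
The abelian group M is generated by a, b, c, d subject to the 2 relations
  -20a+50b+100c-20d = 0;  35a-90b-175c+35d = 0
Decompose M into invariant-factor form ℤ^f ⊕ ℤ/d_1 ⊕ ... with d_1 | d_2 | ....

Answer: M ≅ ℤ^2 ⊕ ℤ/5 ⊕ ℤ/10

Derivation:
rank_ℚ(R)=2; free=4−2=2
SNF(R) diag = [5, 10] → torsion [5, 10]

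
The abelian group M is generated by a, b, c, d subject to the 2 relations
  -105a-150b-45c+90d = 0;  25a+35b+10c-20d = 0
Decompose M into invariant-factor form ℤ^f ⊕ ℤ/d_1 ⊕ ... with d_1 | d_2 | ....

Answer: M ≅ ℤ^2 ⊕ ℤ/5 ⊕ ℤ/15

Derivation:
rank_ℚ(R)=2; free=4−2=2
SNF(R) diag = [5, 15] → torsion [5, 15]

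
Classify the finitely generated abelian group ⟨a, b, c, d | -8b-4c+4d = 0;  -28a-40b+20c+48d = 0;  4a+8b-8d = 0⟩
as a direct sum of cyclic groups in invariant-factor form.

Answer: M ≅ ℤ^1 ⊕ ℤ/4 ⊕ ℤ/4 ⊕ ℤ/12

Derivation:
rank_ℚ(R)=3; free=4−3=1
SNF(R) diag = [4, 4, 12] → torsion [4, 4, 12]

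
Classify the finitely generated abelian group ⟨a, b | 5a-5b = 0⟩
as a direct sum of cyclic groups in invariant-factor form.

rank_ℚ(R)=1; free=2−1=1
SNF(R) diag = [5] → torsion [5]

Answer: M ≅ ℤ^1 ⊕ ℤ/5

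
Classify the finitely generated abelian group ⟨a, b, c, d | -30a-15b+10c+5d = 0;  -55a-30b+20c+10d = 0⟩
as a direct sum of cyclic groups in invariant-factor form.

Answer: M ≅ ℤ^2 ⊕ ℤ/5 ⊕ ℤ/5

Derivation:
rank_ℚ(R)=2; free=4−2=2
SNF(R) diag = [5, 5] → torsion [5, 5]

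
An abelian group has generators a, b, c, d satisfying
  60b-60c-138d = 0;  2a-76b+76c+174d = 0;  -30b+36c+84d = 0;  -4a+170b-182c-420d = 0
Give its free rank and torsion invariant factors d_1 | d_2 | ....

Answer: M ≅ ℤ/2 ⊕ ℤ/6 ⊕ ℤ/6 ⊕ ℤ/6

Derivation:
rank_ℚ(R)=4; free=4−4=0
SNF(R) diag = [2, 6, 6, 6] → torsion [2, 6, 6, 6]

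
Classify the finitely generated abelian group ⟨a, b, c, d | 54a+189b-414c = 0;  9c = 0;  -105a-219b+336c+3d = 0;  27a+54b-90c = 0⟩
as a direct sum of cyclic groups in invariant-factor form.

rank_ℚ(R)=4; free=4−4=0
SNF(R) diag = [3, 9, 27, 81] → torsion [3, 9, 27, 81]

Answer: M ≅ ℤ/3 ⊕ ℤ/9 ⊕ ℤ/27 ⊕ ℤ/81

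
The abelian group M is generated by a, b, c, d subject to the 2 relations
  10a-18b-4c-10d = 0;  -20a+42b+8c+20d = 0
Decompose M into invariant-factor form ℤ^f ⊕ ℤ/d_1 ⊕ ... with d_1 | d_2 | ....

Answer: M ≅ ℤ^2 ⊕ ℤ/2 ⊕ ℤ/6

Derivation:
rank_ℚ(R)=2; free=4−2=2
SNF(R) diag = [2, 6] → torsion [2, 6]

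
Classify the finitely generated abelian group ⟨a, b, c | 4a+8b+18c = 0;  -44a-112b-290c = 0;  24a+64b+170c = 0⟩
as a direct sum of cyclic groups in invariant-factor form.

Answer: M ≅ ℤ/2 ⊕ ℤ/4 ⊕ ℤ/8

Derivation:
rank_ℚ(R)=3; free=3−3=0
SNF(R) diag = [2, 4, 8] → torsion [2, 4, 8]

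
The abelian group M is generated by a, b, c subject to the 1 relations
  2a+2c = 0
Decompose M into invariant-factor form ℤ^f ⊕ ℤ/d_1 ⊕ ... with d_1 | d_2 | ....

Answer: M ≅ ℤ^2 ⊕ ℤ/2

Derivation:
rank_ℚ(R)=1; free=3−1=2
SNF(R) diag = [2] → torsion [2]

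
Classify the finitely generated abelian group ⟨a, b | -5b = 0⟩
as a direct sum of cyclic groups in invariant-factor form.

Answer: M ≅ ℤ^1 ⊕ ℤ/5

Derivation:
rank_ℚ(R)=1; free=2−1=1
SNF(R) diag = [5] → torsion [5]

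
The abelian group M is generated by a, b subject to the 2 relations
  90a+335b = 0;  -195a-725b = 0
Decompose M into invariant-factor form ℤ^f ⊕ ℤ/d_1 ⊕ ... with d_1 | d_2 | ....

rank_ℚ(R)=2; free=2−2=0
SNF(R) diag = [5, 15] → torsion [5, 15]

Answer: M ≅ ℤ/5 ⊕ ℤ/15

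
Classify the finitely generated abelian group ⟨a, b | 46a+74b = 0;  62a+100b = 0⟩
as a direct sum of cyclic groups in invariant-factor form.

rank_ℚ(R)=2; free=2−2=0
SNF(R) diag = [2, 6] → torsion [2, 6]

Answer: M ≅ ℤ/2 ⊕ ℤ/6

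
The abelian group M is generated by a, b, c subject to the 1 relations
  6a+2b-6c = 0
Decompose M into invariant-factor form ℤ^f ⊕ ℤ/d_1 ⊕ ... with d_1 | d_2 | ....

rank_ℚ(R)=1; free=3−1=2
SNF(R) diag = [2] → torsion [2]

Answer: M ≅ ℤ^2 ⊕ ℤ/2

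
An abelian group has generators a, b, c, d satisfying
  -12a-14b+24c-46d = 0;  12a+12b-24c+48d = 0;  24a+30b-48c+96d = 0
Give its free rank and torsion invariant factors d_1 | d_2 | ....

rank_ℚ(R)=3; free=4−3=1
SNF(R) diag = [2, 6, 12] → torsion [2, 6, 12]

Answer: M ≅ ℤ^1 ⊕ ℤ/2 ⊕ ℤ/6 ⊕ ℤ/12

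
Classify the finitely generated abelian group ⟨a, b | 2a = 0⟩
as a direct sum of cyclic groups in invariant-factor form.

Answer: M ≅ ℤ^1 ⊕ ℤ/2

Derivation:
rank_ℚ(R)=1; free=2−1=1
SNF(R) diag = [2] → torsion [2]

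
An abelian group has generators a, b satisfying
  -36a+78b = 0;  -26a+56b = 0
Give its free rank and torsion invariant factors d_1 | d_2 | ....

Answer: M ≅ ℤ/2 ⊕ ℤ/6

Derivation:
rank_ℚ(R)=2; free=2−2=0
SNF(R) diag = [2, 6] → torsion [2, 6]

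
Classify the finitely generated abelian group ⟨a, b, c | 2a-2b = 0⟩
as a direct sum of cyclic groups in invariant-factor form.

rank_ℚ(R)=1; free=3−1=2
SNF(R) diag = [2] → torsion [2]

Answer: M ≅ ℤ^2 ⊕ ℤ/2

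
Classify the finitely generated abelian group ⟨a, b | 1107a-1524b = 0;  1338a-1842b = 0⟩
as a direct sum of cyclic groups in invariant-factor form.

rank_ℚ(R)=2; free=2−2=0
SNF(R) diag = [3, 6] → torsion [3, 6]

Answer: M ≅ ℤ/3 ⊕ ℤ/6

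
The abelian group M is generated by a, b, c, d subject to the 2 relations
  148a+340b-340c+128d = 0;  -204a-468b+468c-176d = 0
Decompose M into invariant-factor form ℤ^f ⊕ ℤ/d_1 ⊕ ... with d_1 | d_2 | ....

rank_ℚ(R)=2; free=4−2=2
SNF(R) diag = [4, 8] → torsion [4, 8]

Answer: M ≅ ℤ^2 ⊕ ℤ/4 ⊕ ℤ/8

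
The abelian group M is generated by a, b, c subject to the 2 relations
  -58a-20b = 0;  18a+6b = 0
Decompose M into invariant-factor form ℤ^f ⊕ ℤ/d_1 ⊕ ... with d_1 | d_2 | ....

rank_ℚ(R)=2; free=3−2=1
SNF(R) diag = [2, 6] → torsion [2, 6]

Answer: M ≅ ℤ^1 ⊕ ℤ/2 ⊕ ℤ/6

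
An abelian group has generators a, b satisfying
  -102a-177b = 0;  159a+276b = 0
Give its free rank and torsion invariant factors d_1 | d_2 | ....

rank_ℚ(R)=2; free=2−2=0
SNF(R) diag = [3, 3] → torsion [3, 3]

Answer: M ≅ ℤ/3 ⊕ ℤ/3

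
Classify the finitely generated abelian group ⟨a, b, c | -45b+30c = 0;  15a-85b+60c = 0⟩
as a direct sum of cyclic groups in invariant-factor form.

Answer: M ≅ ℤ^1 ⊕ ℤ/5 ⊕ ℤ/15

Derivation:
rank_ℚ(R)=2; free=3−2=1
SNF(R) diag = [5, 15] → torsion [5, 15]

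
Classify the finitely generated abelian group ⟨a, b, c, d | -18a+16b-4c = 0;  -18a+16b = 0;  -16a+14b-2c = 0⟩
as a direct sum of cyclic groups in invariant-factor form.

Answer: M ≅ ℤ^1 ⊕ ℤ/2 ⊕ ℤ/2 ⊕ ℤ/4

Derivation:
rank_ℚ(R)=3; free=4−3=1
SNF(R) diag = [2, 2, 4] → torsion [2, 2, 4]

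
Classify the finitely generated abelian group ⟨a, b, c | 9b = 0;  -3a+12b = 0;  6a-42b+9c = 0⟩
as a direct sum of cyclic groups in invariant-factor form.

Answer: M ≅ ℤ/3 ⊕ ℤ/9 ⊕ ℤ/9

Derivation:
rank_ℚ(R)=3; free=3−3=0
SNF(R) diag = [3, 9, 9] → torsion [3, 9, 9]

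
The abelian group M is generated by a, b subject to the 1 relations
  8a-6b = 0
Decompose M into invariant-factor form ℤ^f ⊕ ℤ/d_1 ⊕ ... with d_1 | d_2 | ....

Answer: M ≅ ℤ^1 ⊕ ℤ/2

Derivation:
rank_ℚ(R)=1; free=2−1=1
SNF(R) diag = [2] → torsion [2]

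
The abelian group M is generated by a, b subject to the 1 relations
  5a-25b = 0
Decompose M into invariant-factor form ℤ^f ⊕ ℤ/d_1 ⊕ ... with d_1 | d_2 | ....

rank_ℚ(R)=1; free=2−1=1
SNF(R) diag = [5] → torsion [5]

Answer: M ≅ ℤ^1 ⊕ ℤ/5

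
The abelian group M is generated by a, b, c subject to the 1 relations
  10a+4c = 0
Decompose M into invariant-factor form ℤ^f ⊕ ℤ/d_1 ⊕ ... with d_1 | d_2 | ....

rank_ℚ(R)=1; free=3−1=2
SNF(R) diag = [2] → torsion [2]

Answer: M ≅ ℤ^2 ⊕ ℤ/2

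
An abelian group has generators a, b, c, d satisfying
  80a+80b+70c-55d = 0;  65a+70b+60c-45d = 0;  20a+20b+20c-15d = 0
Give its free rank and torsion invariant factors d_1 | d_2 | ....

Answer: M ≅ ℤ^1 ⊕ ℤ/5 ⊕ ℤ/5 ⊕ ℤ/10

Derivation:
rank_ℚ(R)=3; free=4−3=1
SNF(R) diag = [5, 5, 10] → torsion [5, 5, 10]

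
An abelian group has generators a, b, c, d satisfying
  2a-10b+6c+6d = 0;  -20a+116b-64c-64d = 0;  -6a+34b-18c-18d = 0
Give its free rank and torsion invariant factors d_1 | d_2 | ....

rank_ℚ(R)=3; free=4−3=1
SNF(R) diag = [2, 4, 4] → torsion [2, 4, 4]

Answer: M ≅ ℤ^1 ⊕ ℤ/2 ⊕ ℤ/4 ⊕ ℤ/4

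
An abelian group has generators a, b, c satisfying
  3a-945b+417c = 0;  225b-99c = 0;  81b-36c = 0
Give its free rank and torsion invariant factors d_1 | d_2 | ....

Answer: M ≅ ℤ/3 ⊕ ℤ/9 ⊕ ℤ/9

Derivation:
rank_ℚ(R)=3; free=3−3=0
SNF(R) diag = [3, 9, 9] → torsion [3, 9, 9]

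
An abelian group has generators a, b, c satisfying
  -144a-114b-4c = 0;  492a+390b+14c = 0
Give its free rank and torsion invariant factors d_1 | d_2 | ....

Answer: M ≅ ℤ^1 ⊕ ℤ/2 ⊕ ℤ/6

Derivation:
rank_ℚ(R)=2; free=3−2=1
SNF(R) diag = [2, 6] → torsion [2, 6]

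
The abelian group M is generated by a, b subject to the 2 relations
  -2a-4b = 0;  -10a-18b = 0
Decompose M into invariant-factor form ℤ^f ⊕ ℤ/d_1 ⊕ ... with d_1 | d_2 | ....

Answer: M ≅ ℤ/2 ⊕ ℤ/2

Derivation:
rank_ℚ(R)=2; free=2−2=0
SNF(R) diag = [2, 2] → torsion [2, 2]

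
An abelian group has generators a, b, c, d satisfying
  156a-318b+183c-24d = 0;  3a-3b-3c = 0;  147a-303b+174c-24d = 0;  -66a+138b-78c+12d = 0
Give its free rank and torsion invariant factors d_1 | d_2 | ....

rank_ℚ(R)=4; free=4−4=0
SNF(R) diag = [3, 3, 6, 12] → torsion [3, 3, 6, 12]

Answer: M ≅ ℤ/3 ⊕ ℤ/3 ⊕ ℤ/6 ⊕ ℤ/12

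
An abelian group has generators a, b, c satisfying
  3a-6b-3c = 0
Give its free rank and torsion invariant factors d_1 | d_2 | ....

Answer: M ≅ ℤ^2 ⊕ ℤ/3

Derivation:
rank_ℚ(R)=1; free=3−1=2
SNF(R) diag = [3] → torsion [3]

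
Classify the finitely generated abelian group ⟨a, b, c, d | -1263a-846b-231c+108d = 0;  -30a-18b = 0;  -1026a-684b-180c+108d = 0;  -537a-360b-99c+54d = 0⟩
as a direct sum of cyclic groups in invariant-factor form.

rank_ℚ(R)=4; free=4−4=0
SNF(R) diag = [3, 6, 18, 54] → torsion [3, 6, 18, 54]

Answer: M ≅ ℤ/3 ⊕ ℤ/6 ⊕ ℤ/18 ⊕ ℤ/54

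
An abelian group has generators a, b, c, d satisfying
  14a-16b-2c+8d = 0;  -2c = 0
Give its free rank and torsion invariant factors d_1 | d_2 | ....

rank_ℚ(R)=2; free=4−2=2
SNF(R) diag = [2, 2] → torsion [2, 2]

Answer: M ≅ ℤ^2 ⊕ ℤ/2 ⊕ ℤ/2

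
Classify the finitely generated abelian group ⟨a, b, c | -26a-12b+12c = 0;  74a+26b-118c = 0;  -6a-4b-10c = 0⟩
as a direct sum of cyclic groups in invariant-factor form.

rank_ℚ(R)=3; free=3−3=0
SNF(R) diag = [2, 2, 6] → torsion [2, 2, 6]

Answer: M ≅ ℤ/2 ⊕ ℤ/2 ⊕ ℤ/6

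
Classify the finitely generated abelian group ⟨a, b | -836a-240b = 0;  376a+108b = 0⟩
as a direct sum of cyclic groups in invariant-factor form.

Answer: M ≅ ℤ/4 ⊕ ℤ/12

Derivation:
rank_ℚ(R)=2; free=2−2=0
SNF(R) diag = [4, 12] → torsion [4, 12]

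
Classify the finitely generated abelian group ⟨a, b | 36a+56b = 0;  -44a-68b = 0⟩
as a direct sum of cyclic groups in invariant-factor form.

Answer: M ≅ ℤ/4 ⊕ ℤ/4

Derivation:
rank_ℚ(R)=2; free=2−2=0
SNF(R) diag = [4, 4] → torsion [4, 4]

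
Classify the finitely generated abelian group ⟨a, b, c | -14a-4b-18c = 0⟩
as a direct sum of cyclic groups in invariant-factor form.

rank_ℚ(R)=1; free=3−1=2
SNF(R) diag = [2] → torsion [2]

Answer: M ≅ ℤ^2 ⊕ ℤ/2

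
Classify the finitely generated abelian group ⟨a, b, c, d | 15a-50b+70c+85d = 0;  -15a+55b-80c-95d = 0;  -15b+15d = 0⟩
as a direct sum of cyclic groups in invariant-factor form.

rank_ℚ(R)=3; free=4−3=1
SNF(R) diag = [5, 15, 15] → torsion [5, 15, 15]

Answer: M ≅ ℤ^1 ⊕ ℤ/5 ⊕ ℤ/15 ⊕ ℤ/15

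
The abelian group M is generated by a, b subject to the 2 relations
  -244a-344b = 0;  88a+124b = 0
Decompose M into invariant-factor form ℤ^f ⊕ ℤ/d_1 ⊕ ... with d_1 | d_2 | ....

rank_ℚ(R)=2; free=2−2=0
SNF(R) diag = [4, 4] → torsion [4, 4]

Answer: M ≅ ℤ/4 ⊕ ℤ/4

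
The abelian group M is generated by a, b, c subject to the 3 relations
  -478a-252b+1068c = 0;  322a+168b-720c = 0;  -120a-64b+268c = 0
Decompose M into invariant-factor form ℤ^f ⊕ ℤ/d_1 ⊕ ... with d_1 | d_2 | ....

rank_ℚ(R)=3; free=3−3=0
SNF(R) diag = [2, 4, 12] → torsion [2, 4, 12]

Answer: M ≅ ℤ/2 ⊕ ℤ/4 ⊕ ℤ/12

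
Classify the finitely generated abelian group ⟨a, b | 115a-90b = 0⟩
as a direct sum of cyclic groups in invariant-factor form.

rank_ℚ(R)=1; free=2−1=1
SNF(R) diag = [5] → torsion [5]

Answer: M ≅ ℤ^1 ⊕ ℤ/5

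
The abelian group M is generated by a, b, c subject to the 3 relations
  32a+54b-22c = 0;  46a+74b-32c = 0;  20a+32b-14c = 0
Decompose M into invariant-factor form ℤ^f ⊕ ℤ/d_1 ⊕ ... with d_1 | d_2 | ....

rank_ℚ(R)=3; free=3−3=0
SNF(R) diag = [2, 2, 2] → torsion [2, 2, 2]

Answer: M ≅ ℤ/2 ⊕ ℤ/2 ⊕ ℤ/2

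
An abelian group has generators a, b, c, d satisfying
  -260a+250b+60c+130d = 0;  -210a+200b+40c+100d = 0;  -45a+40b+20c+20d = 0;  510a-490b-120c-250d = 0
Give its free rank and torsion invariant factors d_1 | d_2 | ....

rank_ℚ(R)=4; free=4−4=0
SNF(R) diag = [5, 10, 20, 60] → torsion [5, 10, 20, 60]

Answer: M ≅ ℤ/5 ⊕ ℤ/10 ⊕ ℤ/20 ⊕ ℤ/60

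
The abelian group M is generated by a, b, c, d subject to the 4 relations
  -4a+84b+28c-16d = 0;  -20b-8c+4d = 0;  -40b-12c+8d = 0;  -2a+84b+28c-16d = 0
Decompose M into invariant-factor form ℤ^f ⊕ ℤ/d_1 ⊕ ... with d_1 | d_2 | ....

rank_ℚ(R)=4; free=4−4=0
SNF(R) diag = [2, 4, 4, 4] → torsion [2, 4, 4, 4]

Answer: M ≅ ℤ/2 ⊕ ℤ/4 ⊕ ℤ/4 ⊕ ℤ/4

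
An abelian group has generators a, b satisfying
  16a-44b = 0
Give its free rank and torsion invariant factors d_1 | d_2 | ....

Answer: M ≅ ℤ^1 ⊕ ℤ/4

Derivation:
rank_ℚ(R)=1; free=2−1=1
SNF(R) diag = [4] → torsion [4]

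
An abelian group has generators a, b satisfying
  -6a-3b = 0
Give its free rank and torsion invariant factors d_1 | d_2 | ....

rank_ℚ(R)=1; free=2−1=1
SNF(R) diag = [3] → torsion [3]

Answer: M ≅ ℤ^1 ⊕ ℤ/3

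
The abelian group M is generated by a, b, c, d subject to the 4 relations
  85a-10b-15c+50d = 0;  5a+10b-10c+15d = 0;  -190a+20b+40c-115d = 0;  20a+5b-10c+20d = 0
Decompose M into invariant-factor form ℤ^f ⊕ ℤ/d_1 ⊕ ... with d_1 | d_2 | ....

rank_ℚ(R)=4; free=4−4=0
SNF(R) diag = [5, 5, 5, 5] → torsion [5, 5, 5, 5]

Answer: M ≅ ℤ/5 ⊕ ℤ/5 ⊕ ℤ/5 ⊕ ℤ/5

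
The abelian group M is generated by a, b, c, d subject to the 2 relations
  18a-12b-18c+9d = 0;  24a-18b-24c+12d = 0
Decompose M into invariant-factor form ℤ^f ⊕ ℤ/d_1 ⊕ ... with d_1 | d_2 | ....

Answer: M ≅ ℤ^2 ⊕ ℤ/3 ⊕ ℤ/6

Derivation:
rank_ℚ(R)=2; free=4−2=2
SNF(R) diag = [3, 6] → torsion [3, 6]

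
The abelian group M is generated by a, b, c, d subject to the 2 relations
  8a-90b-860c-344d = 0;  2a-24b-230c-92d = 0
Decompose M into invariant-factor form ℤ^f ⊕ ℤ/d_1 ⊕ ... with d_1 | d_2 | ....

Answer: M ≅ ℤ^2 ⊕ ℤ/2 ⊕ ℤ/6

Derivation:
rank_ℚ(R)=2; free=4−2=2
SNF(R) diag = [2, 6] → torsion [2, 6]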